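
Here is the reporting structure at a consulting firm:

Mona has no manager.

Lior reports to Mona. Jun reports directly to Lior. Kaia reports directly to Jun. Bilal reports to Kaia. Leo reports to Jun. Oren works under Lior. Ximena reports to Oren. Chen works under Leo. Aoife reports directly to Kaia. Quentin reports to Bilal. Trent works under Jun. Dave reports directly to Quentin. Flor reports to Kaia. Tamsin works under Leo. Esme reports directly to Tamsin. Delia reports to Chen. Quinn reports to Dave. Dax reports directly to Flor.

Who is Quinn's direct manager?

Dave

Quinn reports directly to Dave.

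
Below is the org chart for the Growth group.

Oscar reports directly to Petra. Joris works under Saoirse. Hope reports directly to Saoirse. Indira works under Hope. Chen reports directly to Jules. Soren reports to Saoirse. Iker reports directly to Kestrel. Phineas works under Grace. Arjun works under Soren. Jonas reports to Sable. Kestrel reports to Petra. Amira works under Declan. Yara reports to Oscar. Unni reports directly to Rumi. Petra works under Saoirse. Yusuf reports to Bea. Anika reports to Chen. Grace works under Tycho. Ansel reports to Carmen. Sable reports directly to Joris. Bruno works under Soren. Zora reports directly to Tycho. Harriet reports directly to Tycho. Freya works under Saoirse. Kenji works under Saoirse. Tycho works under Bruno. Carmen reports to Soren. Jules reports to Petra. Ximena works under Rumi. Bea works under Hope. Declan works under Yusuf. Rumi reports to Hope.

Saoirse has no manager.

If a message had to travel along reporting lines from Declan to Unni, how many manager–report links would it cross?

Declan is 3 levels below Hope, and Unni is 2 levels below Hope (their lowest common manager). The shortest path runs up from Declan to Hope and back down to Unni: 3 + 2 = 5 links.

5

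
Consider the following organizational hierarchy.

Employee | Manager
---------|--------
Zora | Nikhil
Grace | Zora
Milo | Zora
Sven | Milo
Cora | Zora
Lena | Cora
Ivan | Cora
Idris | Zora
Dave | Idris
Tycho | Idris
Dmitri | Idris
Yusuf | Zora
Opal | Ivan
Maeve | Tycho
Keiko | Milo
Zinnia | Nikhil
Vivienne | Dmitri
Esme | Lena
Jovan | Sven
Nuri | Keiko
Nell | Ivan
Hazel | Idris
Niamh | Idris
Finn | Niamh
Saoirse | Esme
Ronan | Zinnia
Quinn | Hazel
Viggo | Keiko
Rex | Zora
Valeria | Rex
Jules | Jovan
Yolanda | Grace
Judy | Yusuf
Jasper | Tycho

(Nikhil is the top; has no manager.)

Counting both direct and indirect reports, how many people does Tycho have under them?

2

Tycho directly manages Maeve, Jasper. Maeve has no reports. Jasper has no reports. So Tycho's organization is 2 direct reports plus everyone under them: 1 + 1 = 2.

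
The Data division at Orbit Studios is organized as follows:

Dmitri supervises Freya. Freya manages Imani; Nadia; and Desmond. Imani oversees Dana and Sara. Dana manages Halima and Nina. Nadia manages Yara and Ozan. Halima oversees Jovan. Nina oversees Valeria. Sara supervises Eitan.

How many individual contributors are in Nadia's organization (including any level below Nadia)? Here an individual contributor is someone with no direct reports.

2

The people in Nadia's organization with no one reporting to them are Ozan, Yara. That is 2.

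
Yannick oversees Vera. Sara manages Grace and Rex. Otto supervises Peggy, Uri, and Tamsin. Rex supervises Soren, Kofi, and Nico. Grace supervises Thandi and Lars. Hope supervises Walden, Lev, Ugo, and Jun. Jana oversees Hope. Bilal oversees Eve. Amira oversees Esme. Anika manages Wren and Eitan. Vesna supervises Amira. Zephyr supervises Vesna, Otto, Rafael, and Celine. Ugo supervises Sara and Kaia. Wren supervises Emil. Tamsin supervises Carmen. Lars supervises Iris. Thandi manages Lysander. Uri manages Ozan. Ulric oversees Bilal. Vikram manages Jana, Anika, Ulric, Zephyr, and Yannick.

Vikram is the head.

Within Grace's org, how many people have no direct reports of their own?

The people in Grace's organization with no one reporting to them are Iris, Lysander. That is 2.

2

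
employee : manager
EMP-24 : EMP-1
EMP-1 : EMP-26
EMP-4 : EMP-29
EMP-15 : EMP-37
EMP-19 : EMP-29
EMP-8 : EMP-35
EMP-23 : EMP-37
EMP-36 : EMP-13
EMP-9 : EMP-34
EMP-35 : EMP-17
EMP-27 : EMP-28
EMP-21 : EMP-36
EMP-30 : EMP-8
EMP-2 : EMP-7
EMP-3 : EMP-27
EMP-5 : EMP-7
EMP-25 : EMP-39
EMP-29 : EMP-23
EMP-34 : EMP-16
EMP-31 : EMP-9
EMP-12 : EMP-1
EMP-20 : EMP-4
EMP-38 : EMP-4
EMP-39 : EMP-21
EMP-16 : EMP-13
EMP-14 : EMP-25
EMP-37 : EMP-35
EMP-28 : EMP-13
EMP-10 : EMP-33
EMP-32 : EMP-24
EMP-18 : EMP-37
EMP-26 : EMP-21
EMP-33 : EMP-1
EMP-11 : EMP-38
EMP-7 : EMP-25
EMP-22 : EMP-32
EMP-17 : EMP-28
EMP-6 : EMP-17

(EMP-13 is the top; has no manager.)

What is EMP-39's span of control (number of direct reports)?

EMP-39 directly manages EMP-25. That is 1 direct report.

1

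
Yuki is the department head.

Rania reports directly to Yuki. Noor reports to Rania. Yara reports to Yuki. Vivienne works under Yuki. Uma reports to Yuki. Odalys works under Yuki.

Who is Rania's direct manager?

Rania reports directly to Yuki.

Yuki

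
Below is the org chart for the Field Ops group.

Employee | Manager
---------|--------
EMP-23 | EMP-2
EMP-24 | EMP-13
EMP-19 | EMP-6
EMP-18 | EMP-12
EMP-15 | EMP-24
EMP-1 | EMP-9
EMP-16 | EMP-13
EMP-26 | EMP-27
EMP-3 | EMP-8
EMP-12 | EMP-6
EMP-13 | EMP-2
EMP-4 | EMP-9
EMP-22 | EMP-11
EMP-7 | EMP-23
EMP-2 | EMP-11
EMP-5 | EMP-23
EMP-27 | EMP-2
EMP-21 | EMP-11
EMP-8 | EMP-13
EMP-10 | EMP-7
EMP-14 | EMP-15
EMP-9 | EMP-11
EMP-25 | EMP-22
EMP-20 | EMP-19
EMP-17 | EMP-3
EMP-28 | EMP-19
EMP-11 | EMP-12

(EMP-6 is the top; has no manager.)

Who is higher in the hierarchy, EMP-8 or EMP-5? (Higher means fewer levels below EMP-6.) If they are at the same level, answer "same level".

same level

Both EMP-8 and EMP-5 are 5 levels below EMP-6.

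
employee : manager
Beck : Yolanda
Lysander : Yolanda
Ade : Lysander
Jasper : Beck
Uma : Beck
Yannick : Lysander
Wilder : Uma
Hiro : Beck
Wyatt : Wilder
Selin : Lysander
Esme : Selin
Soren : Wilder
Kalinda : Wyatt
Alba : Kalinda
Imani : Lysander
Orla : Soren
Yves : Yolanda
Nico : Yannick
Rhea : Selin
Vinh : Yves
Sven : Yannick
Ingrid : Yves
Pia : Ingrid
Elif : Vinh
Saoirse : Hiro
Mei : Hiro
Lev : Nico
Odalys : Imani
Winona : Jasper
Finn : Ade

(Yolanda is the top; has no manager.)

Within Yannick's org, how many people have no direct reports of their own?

The people in Yannick's organization with no one reporting to them are Sven, Lev. That is 2.

2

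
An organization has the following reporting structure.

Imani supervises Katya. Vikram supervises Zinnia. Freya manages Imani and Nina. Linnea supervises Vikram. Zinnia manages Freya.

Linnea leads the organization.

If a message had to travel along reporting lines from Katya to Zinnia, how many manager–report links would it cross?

3

Katya is in Zinnia's organization: the chain from Katya up to Zinnia is Katya → Imani → Freya → Zinnia, which is 3 links.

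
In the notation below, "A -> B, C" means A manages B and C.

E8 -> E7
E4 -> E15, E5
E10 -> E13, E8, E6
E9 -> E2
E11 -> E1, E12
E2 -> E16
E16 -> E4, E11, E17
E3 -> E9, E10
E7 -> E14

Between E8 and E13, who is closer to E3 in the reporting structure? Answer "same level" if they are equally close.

same level

Both E8 and E13 are 2 levels below E3.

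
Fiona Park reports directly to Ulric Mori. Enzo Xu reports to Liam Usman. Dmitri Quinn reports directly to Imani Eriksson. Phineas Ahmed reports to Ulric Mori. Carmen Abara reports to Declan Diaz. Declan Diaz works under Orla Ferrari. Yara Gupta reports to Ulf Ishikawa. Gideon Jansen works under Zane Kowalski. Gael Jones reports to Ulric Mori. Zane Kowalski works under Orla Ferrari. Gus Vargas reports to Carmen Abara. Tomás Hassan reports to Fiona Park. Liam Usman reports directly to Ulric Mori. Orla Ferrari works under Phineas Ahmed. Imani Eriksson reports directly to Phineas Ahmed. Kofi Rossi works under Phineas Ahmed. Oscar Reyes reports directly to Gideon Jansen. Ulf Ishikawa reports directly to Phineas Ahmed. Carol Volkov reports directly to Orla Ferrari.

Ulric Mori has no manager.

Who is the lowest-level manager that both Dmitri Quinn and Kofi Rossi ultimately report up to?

Dmitri Quinn's chain of managers is Imani Eriksson, Phineas Ahmed, Ulric Mori. Kofi Rossi's chain of managers is Phineas Ahmed, Ulric Mori. The first manager that appears in both chains is Phineas Ahmed.

Phineas Ahmed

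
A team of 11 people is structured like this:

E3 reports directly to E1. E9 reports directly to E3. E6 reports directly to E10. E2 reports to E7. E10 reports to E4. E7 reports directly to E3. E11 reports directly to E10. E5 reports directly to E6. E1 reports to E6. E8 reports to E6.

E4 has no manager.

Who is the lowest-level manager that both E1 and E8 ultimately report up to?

E6

E1's chain of managers is E6, E10, E4. E8's chain of managers is E6, E10, E4. The first manager that appears in both chains is E6.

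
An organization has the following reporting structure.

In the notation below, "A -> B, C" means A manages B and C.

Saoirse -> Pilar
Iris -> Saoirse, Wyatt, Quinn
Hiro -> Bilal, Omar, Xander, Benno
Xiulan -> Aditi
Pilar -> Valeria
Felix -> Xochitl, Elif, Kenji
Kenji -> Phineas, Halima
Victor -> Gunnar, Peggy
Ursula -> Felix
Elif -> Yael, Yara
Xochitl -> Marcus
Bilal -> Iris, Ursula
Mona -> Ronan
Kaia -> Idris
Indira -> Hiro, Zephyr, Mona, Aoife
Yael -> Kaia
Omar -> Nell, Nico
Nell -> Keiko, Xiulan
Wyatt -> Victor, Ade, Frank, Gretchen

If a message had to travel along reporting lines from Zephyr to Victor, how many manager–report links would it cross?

Zephyr is 1 level below Indira, and Victor is 5 levels below Indira (their lowest common manager). The shortest path runs up from Zephyr to Indira and back down to Victor: 1 + 5 = 6 links.

6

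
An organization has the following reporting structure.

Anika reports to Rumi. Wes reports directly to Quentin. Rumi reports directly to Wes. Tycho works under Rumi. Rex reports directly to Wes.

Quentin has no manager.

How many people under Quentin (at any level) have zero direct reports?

The people in Quentin's organization with no one reporting to them are Rex, Tycho, Anika. That is 3.

3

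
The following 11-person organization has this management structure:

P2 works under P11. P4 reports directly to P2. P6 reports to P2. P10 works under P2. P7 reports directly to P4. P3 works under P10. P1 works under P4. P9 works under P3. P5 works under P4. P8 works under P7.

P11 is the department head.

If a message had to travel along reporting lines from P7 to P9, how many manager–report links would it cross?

P7 is 2 levels below P2, and P9 is 3 levels below P2 (their lowest common manager). The shortest path runs up from P7 to P2 and back down to P9: 2 + 3 = 5 links.

5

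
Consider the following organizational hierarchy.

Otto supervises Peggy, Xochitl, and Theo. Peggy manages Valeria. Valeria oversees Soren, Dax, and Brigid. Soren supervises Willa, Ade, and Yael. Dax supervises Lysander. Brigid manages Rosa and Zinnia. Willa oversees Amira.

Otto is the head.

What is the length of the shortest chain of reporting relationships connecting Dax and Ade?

3

Dax is 1 level below Valeria, and Ade is 2 levels below Valeria (their lowest common manager). The shortest path runs up from Dax to Valeria and back down to Ade: 1 + 2 = 3 links.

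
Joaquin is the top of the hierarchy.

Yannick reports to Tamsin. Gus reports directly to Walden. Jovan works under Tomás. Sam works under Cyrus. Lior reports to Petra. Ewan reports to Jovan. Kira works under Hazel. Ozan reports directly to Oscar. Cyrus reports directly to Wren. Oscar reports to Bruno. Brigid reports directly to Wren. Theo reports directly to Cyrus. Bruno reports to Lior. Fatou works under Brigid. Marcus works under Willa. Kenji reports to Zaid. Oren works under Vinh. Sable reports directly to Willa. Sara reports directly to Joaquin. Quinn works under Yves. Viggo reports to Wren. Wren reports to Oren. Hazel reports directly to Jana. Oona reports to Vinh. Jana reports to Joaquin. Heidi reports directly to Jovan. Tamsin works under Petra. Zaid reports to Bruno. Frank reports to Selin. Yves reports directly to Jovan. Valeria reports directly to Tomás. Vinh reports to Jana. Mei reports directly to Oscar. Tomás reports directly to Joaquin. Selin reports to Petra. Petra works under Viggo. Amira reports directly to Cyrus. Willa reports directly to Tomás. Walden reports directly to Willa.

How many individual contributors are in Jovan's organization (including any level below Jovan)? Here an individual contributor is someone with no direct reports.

3

The people in Jovan's organization with no one reporting to them are Heidi, Quinn, Ewan. That is 3.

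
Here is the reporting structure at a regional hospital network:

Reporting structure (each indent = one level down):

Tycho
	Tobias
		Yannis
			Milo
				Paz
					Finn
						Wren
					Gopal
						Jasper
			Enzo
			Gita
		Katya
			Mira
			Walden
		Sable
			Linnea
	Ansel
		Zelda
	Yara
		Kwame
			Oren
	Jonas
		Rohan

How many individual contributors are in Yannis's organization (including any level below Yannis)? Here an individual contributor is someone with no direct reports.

The people in Yannis's organization with no one reporting to them are Gita, Enzo, Jasper, Wren. That is 4.

4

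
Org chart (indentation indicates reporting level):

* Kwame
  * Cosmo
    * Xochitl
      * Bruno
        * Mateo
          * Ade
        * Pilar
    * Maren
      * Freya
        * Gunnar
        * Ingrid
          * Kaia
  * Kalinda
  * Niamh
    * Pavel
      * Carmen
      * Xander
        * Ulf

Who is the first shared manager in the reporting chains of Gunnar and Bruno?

Gunnar's chain of managers is Freya, Maren, Cosmo, Kwame. Bruno's chain of managers is Xochitl, Cosmo, Kwame. The first manager that appears in both chains is Cosmo.

Cosmo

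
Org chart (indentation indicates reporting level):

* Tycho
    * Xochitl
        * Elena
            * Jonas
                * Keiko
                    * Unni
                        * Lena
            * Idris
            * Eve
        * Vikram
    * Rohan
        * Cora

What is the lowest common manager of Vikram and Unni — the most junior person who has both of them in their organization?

Xochitl

Vikram's chain of managers is Xochitl, Tycho. Unni's chain of managers is Keiko, Jonas, Elena, Xochitl, Tycho. The first manager that appears in both chains is Xochitl.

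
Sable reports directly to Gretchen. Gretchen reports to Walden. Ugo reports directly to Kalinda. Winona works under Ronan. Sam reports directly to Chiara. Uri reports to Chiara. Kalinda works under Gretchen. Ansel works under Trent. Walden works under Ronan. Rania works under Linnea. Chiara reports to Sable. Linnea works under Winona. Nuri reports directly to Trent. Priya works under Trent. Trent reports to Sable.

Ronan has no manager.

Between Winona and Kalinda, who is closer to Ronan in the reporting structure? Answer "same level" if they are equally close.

Winona is 1 level below Ronan; Kalinda is 3. Winona is higher.

Winona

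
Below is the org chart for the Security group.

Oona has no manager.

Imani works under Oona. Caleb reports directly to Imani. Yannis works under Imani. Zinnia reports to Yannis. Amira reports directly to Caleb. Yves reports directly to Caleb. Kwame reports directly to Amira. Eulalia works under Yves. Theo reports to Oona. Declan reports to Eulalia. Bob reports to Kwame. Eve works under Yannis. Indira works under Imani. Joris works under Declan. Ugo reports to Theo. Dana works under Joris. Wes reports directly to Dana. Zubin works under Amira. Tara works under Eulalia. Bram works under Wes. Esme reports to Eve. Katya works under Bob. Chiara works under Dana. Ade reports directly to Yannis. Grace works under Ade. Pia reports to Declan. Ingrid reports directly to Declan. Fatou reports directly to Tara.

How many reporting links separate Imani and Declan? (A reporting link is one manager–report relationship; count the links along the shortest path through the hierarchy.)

4

Declan is in Imani's organization: the chain from Declan up to Imani is Declan → Eulalia → Yves → Caleb → Imani, which is 4 links.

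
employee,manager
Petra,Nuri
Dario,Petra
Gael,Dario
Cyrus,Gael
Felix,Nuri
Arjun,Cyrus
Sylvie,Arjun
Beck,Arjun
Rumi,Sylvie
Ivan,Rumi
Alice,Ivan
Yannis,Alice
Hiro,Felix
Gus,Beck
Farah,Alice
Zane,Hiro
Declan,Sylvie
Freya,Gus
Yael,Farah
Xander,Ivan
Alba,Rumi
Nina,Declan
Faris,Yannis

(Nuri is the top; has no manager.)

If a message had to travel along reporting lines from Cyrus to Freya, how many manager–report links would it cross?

4

Freya is in Cyrus's organization: the chain from Freya up to Cyrus is Freya → Gus → Beck → Arjun → Cyrus, which is 4 links.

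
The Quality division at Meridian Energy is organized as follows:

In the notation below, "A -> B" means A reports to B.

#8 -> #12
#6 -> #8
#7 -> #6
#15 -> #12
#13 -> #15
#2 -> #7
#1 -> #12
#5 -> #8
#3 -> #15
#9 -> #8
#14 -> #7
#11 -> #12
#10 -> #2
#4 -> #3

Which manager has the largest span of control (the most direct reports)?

#12

Direct-report counts: #12 has 4; #15 has 2; #3 has 1; #8 has 3; #6 has 1; #7 has 2; #2 has 1. The largest is 4, held by #12.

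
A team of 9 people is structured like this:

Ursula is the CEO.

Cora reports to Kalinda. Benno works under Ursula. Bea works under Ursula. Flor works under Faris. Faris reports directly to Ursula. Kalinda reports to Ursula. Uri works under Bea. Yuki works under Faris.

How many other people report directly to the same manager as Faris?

3

Faris reports to Ursula. Ursula's other direct reports are Kalinda, Benno, Bea — 3 peers.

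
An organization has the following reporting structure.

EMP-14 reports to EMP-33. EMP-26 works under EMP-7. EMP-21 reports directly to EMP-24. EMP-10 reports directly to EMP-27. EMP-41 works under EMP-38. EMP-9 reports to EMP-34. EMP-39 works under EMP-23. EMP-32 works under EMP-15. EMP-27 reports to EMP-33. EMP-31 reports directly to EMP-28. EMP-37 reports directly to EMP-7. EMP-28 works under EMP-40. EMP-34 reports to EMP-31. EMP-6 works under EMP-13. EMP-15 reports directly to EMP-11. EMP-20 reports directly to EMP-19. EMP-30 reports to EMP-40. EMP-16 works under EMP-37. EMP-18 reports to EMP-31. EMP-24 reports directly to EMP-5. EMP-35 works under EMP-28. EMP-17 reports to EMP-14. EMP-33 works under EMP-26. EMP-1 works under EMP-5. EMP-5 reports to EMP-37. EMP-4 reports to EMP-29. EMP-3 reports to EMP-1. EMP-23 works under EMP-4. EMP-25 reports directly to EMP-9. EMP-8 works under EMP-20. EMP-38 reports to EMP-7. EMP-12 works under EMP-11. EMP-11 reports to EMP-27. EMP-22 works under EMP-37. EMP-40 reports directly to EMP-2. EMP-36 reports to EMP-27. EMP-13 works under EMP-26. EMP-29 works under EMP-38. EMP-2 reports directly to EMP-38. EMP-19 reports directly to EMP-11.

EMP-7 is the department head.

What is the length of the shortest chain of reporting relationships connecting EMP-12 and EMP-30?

EMP-12 is 5 levels below EMP-7, and EMP-30 is 4 levels below EMP-7 (their lowest common manager). The shortest path runs up from EMP-12 to EMP-7 and back down to EMP-30: 5 + 4 = 9 links.

9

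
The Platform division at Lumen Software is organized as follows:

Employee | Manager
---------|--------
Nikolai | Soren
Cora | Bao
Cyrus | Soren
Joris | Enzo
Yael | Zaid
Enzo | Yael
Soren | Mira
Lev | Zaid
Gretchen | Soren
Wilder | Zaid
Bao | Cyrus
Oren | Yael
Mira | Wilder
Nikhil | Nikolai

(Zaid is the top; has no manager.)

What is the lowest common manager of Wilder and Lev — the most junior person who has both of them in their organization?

Wilder's chain of managers is Zaid. Lev's chain of managers is Zaid. The first manager that appears in both chains is Zaid.

Zaid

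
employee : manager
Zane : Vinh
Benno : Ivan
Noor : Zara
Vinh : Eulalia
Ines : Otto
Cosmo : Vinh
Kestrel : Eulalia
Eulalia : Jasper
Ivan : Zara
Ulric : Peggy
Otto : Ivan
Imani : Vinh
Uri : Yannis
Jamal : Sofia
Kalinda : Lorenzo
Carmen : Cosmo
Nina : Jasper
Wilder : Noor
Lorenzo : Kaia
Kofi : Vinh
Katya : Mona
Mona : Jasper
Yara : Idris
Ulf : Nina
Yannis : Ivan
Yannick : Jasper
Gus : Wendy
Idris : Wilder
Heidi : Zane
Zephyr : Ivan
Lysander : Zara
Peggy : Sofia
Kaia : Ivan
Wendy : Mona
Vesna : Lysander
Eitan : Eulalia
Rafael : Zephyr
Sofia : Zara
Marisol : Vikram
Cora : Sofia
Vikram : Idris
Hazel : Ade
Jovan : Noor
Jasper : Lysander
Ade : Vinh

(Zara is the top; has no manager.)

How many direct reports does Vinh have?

5

Vinh directly manages Zane, Imani, Cosmo, Ade, Kofi. That is 5 direct reports.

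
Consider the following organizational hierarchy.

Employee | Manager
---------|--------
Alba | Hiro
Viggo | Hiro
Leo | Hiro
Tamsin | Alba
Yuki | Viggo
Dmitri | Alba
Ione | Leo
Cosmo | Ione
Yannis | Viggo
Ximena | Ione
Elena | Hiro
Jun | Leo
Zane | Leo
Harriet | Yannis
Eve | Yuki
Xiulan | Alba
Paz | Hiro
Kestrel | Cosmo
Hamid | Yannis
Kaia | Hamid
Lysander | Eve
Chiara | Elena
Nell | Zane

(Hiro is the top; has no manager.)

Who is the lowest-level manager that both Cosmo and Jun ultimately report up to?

Leo

Cosmo's chain of managers is Ione, Leo, Hiro. Jun's chain of managers is Leo, Hiro. The first manager that appears in both chains is Leo.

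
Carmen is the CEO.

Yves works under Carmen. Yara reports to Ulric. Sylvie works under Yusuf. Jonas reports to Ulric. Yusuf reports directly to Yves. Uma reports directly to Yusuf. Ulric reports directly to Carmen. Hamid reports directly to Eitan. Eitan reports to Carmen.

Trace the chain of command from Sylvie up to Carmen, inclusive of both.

Sylvie reports to Yusuf. Yusuf reports to Yves. Yves reports to Carmen. Carmen is at the top.

Sylvie -> Yusuf -> Yves -> Carmen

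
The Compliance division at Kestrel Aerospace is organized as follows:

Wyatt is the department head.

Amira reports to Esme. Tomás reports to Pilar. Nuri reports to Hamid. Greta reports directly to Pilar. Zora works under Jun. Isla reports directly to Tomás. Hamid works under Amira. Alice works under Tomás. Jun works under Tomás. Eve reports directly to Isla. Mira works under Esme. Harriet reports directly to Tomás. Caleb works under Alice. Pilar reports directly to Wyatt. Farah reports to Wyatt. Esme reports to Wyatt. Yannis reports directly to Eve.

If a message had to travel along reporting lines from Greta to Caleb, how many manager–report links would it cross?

Greta is 1 level below Pilar, and Caleb is 3 levels below Pilar (their lowest common manager). The shortest path runs up from Greta to Pilar and back down to Caleb: 1 + 3 = 4 links.

4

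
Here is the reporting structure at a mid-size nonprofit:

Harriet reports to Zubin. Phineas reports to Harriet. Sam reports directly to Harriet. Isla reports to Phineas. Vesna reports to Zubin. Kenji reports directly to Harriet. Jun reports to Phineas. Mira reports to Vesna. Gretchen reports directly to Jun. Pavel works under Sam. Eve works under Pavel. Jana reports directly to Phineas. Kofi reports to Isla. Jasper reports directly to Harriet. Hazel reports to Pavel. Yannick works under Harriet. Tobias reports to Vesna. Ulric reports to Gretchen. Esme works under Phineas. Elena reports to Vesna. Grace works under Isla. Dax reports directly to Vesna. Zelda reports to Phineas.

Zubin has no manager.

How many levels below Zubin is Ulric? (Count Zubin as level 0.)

Chain from Ulric up to Zubin: Ulric → Gretchen → Jun → Phineas → Harriet → Zubin. That is 5 steps up, so Ulric is 5 levels below Zubin.

5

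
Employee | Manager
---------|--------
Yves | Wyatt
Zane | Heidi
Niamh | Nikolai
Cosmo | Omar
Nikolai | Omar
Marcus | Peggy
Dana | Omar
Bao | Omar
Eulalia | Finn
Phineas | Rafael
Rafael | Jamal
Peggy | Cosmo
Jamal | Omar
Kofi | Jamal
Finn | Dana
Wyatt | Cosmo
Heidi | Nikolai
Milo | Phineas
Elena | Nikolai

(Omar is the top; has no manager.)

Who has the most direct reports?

Direct-report counts: Omar has 5; Cosmo has 2; Wyatt has 1; Peggy has 1; Dana has 1; Finn has 1; Jamal has 2; Rafael has 1; Phineas has 1; Nikolai has 3; Heidi has 1. The largest is 5, held by Omar.

Omar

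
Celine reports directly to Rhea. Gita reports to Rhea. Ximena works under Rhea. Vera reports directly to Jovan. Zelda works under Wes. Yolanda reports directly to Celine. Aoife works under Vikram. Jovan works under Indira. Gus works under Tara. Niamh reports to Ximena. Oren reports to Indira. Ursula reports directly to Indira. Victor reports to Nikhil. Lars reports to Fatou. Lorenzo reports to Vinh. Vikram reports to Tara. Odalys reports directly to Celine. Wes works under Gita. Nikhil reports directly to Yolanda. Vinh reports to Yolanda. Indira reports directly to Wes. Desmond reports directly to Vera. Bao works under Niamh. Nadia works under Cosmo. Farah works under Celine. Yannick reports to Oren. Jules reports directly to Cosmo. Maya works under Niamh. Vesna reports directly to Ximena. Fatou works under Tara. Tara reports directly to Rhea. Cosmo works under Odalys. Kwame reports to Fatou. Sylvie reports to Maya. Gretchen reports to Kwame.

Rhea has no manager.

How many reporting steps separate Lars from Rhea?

Chain from Lars up to Rhea: Lars → Fatou → Tara → Rhea. That is 3 steps up, so Lars is 3 levels below Rhea.

3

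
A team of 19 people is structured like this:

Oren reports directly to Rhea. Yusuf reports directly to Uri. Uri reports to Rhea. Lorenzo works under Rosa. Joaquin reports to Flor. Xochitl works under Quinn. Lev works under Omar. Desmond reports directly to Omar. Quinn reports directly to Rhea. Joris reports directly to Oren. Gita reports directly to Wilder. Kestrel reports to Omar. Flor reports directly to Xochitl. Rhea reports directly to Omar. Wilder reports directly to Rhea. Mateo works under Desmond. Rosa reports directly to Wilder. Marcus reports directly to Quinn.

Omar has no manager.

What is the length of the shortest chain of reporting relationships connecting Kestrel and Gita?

Kestrel is 1 level below Omar, and Gita is 3 levels below Omar (their lowest common manager). The shortest path runs up from Kestrel to Omar and back down to Gita: 1 + 3 = 4 links.

4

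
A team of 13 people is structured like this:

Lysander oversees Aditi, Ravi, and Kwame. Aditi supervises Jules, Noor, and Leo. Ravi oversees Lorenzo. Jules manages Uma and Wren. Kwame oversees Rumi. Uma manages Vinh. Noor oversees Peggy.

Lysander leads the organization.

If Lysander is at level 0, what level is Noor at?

Chain from Noor up to Lysander: Noor → Aditi → Lysander. That is 2 steps up, so Noor is 2 levels below Lysander.

2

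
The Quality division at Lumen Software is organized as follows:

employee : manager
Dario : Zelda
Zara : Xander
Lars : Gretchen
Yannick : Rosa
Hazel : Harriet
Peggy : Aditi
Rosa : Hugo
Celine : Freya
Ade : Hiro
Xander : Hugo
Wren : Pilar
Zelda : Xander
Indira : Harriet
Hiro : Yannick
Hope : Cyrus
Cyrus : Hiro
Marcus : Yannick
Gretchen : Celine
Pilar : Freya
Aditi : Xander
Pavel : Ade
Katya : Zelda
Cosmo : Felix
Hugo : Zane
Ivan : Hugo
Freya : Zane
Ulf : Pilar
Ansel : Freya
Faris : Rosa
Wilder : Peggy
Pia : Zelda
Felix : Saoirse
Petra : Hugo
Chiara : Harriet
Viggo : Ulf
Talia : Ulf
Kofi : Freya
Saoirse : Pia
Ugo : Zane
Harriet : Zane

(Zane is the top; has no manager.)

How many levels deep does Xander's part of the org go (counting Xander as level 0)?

5

The longest chain under Xander runs Xander → Zelda → Pia → Saoirse → Felix → Cosmo, which is 5 levels below Xander.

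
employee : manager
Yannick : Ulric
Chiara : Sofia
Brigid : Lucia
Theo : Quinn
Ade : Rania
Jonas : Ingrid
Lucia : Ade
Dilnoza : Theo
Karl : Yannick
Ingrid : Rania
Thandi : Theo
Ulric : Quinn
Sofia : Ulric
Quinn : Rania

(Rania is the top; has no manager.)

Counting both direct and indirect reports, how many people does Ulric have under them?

4

Ulric directly manages Yannick, Sofia. Under Yannick: Karl (1). Under Sofia: Chiara (1). So Ulric's organization is 2 direct reports plus everyone under them: 2 + 2 = 4.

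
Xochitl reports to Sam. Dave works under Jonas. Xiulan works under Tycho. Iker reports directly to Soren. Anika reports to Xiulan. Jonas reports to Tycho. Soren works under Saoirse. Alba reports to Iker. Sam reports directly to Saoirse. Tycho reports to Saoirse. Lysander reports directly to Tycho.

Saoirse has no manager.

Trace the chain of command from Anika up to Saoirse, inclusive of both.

Anika reports to Xiulan. Xiulan reports to Tycho. Tycho reports to Saoirse. Saoirse is at the top.

Anika -> Xiulan -> Tycho -> Saoirse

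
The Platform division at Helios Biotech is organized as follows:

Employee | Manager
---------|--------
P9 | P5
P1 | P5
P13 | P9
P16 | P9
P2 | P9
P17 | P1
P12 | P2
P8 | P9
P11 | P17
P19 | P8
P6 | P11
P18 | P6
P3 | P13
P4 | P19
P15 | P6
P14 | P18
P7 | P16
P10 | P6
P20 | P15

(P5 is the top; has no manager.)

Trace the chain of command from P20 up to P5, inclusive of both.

P20 -> P15 -> P6 -> P11 -> P17 -> P1 -> P5

P20 reports to P15. P15 reports to P6. P6 reports to P11. P11 reports to P17. P17 reports to P1. P1 reports to P5. P5 is at the top.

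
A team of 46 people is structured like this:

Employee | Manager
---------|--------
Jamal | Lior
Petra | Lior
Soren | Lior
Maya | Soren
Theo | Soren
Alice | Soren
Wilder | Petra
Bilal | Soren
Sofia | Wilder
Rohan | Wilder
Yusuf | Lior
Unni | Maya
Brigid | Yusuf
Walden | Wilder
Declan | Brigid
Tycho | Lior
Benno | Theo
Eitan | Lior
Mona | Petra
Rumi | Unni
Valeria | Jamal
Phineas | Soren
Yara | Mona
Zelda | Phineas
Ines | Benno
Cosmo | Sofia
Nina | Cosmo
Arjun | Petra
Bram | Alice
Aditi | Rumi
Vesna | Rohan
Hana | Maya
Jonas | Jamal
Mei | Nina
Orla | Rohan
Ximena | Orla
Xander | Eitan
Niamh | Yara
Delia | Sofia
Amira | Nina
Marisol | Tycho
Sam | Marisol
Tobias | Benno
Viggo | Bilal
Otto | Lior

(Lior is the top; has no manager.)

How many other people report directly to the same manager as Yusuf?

6

Yusuf reports to Lior. Lior's other direct reports are Jamal, Petra, Soren, Tycho, Eitan, Otto — 6 peers.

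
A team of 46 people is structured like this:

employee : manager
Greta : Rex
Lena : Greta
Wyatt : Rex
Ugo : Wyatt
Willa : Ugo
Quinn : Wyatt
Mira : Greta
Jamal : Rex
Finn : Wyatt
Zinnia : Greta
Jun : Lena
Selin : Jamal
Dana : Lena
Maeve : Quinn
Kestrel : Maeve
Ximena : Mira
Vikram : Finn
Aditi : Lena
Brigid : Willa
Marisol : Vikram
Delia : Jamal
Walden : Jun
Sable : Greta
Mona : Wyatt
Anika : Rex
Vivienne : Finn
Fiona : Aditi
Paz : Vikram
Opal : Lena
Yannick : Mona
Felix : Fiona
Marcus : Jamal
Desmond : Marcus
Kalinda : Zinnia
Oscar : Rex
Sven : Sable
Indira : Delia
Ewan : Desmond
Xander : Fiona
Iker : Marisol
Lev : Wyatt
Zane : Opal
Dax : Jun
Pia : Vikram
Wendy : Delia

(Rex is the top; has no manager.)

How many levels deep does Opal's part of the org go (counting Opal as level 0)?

The longest chain under Opal runs Opal → Zane, which is 1 level below Opal.

1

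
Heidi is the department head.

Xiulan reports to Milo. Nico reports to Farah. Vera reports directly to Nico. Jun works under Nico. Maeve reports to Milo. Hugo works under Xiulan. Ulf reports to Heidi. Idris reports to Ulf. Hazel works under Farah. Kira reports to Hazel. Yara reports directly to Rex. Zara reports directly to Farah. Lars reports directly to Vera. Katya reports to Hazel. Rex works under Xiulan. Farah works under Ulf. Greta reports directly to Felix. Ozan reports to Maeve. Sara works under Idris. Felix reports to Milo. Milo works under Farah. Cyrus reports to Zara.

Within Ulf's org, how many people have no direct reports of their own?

10

The people in Ulf's organization with no one reporting to them are Sara, Kira, Katya, Cyrus, Jun, Lars, Ozan, Greta, Yara, Hugo. That is 10.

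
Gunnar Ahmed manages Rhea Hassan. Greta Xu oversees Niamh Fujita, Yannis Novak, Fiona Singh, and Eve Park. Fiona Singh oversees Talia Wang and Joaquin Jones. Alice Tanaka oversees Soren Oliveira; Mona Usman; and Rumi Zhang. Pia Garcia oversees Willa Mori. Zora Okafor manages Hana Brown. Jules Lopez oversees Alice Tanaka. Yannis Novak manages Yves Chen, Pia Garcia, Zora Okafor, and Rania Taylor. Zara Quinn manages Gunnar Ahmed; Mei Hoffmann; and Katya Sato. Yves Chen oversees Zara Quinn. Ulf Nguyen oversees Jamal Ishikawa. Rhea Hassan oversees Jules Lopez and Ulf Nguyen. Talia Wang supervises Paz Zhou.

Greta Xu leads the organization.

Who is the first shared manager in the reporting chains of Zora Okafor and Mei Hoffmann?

Yannis Novak

Zora Okafor's chain of managers is Yannis Novak, Greta Xu. Mei Hoffmann's chain of managers is Zara Quinn, Yves Chen, Yannis Novak, Greta Xu. The first manager that appears in both chains is Yannis Novak.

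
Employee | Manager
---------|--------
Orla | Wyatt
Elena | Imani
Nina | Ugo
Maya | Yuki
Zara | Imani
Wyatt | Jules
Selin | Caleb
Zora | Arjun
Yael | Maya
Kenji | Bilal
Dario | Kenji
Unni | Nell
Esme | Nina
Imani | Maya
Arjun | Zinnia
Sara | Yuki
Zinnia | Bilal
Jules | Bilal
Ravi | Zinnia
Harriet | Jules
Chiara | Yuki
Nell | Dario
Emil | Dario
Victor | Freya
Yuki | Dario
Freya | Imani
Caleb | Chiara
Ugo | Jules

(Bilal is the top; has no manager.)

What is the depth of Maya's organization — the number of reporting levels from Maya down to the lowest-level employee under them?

The longest chain under Maya runs Maya → Imani → Freya → Victor, which is 3 levels below Maya.

3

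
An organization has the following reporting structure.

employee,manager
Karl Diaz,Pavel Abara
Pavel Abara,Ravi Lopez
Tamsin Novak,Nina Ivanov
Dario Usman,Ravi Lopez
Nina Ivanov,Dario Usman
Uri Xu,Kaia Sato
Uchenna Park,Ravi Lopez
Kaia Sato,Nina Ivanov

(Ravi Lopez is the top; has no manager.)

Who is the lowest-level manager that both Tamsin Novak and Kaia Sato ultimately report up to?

Nina Ivanov

Tamsin Novak's chain of managers is Nina Ivanov, Dario Usman, Ravi Lopez. Kaia Sato's chain of managers is Nina Ivanov, Dario Usman, Ravi Lopez. The first manager that appears in both chains is Nina Ivanov.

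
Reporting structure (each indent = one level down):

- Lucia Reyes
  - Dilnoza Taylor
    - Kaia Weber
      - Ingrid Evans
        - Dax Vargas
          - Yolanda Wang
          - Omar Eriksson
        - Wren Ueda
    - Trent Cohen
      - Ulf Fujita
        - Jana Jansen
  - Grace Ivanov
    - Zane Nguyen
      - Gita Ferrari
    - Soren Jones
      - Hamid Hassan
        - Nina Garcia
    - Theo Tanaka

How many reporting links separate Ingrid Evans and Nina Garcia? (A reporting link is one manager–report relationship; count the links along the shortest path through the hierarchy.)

7

Ingrid Evans is 3 levels below Lucia Reyes, and Nina Garcia is 4 levels below Lucia Reyes (their lowest common manager). The shortest path runs up from Ingrid Evans to Lucia Reyes and back down to Nina Garcia: 3 + 4 = 7 links.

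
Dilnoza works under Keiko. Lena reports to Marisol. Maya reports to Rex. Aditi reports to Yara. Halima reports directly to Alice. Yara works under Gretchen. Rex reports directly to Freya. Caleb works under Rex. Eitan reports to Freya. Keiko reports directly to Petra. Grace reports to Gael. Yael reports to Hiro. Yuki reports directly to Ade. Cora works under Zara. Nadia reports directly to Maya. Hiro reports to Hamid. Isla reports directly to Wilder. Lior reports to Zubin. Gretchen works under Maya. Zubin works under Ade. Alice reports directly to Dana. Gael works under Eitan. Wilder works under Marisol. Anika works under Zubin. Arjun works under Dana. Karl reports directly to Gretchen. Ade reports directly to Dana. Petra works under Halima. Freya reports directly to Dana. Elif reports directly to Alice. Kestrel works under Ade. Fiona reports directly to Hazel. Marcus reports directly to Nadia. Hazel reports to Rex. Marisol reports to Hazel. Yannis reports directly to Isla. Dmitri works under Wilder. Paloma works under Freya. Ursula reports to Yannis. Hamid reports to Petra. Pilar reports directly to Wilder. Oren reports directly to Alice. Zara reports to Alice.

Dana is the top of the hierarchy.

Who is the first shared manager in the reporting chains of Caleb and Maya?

Caleb's chain of managers is Rex, Freya, Dana. Maya's chain of managers is Rex, Freya, Dana. The first manager that appears in both chains is Rex.

Rex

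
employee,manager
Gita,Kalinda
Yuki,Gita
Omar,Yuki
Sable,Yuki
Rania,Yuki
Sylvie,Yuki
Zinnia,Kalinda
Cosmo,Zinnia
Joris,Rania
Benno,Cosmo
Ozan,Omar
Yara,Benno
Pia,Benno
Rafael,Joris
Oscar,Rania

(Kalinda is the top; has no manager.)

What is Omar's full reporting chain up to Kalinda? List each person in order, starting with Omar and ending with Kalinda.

Omar reports to Yuki. Yuki reports to Gita. Gita reports to Kalinda. Kalinda is at the top.

Omar -> Yuki -> Gita -> Kalinda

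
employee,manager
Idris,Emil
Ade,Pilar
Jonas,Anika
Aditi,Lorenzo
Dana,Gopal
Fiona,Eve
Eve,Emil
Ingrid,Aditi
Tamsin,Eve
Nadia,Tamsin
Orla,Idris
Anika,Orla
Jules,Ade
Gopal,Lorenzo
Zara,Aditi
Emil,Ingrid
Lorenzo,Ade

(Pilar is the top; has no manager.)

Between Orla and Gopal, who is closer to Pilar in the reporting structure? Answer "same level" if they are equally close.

Orla is 7 levels below Pilar; Gopal is 3. Gopal is higher.

Gopal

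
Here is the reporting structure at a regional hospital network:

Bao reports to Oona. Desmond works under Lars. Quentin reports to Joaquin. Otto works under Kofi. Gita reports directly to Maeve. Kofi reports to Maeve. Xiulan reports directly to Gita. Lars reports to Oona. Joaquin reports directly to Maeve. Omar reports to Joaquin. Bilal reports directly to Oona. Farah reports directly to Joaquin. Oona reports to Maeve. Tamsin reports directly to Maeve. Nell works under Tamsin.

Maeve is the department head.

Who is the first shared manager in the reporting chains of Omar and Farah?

Joaquin

Omar's chain of managers is Joaquin, Maeve. Farah's chain of managers is Joaquin, Maeve. The first manager that appears in both chains is Joaquin.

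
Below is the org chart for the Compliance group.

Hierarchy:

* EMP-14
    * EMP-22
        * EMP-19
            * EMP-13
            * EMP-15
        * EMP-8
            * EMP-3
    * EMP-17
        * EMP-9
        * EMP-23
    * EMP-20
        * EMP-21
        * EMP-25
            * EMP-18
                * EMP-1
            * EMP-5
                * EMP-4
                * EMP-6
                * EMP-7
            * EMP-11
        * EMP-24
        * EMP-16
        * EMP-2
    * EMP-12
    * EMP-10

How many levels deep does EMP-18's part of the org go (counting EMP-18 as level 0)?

The longest chain under EMP-18 runs EMP-18 → EMP-1, which is 1 level below EMP-18.

1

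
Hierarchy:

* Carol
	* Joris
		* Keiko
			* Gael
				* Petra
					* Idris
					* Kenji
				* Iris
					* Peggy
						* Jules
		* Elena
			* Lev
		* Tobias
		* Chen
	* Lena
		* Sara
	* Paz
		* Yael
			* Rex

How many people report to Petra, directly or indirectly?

Petra directly manages Idris, Kenji. Idris has no reports. Kenji has no reports. So Petra's organization is 2 direct reports plus everyone under them: 1 + 1 = 2.

2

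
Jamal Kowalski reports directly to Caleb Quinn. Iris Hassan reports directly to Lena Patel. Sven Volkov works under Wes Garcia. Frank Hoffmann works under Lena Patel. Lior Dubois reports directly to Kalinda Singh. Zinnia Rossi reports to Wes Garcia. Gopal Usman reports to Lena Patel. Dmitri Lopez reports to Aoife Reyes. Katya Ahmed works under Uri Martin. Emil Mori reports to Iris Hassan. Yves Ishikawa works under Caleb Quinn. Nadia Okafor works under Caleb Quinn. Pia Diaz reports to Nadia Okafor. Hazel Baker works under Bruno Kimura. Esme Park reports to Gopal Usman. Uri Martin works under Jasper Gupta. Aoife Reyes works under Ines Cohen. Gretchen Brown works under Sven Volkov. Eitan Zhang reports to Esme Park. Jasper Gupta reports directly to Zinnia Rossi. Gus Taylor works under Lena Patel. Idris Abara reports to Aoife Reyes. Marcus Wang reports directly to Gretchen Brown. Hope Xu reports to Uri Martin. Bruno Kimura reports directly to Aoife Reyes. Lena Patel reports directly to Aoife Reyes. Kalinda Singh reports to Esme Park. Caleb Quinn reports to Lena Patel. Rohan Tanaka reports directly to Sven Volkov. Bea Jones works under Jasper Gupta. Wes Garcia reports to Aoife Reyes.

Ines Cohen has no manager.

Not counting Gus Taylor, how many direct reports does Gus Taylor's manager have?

4

Gus Taylor reports to Lena Patel. Lena Patel's other direct reports are Caleb Quinn, Gopal Usman, Iris Hassan, Frank Hoffmann — 4 peers.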